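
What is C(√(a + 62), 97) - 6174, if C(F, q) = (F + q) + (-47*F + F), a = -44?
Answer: -6077 - 135*√2 ≈ -6267.9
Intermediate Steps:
C(F, q) = q - 45*F (C(F, q) = (F + q) - 46*F = q - 45*F)
C(√(a + 62), 97) - 6174 = (97 - 45*√(-44 + 62)) - 6174 = (97 - 135*√2) - 6174 = -6077 - 135*√2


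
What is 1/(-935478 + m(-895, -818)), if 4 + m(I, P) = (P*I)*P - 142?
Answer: -1/599801604 ≈ -1.6672e-9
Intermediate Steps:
m(I, P) = -146 + I*P² (m(I, P) = -4 + ((P*I)*P - 142) = -4 + ((I*P)*P - 142) = -4 + (I*P² - 142) = -4 + (-142 + I*P²) = -146 + I*P²)
1/(-935478 + m(-895, -818)) = 1/(-935478 + (-146 - 895*(-818)²)) = 1/(-935478 + (-146 - 895*669124)) = 1/(-935478 + (-146 - 598865980)) = 1/(-935478 - 598866126) = 1/(-599801604) = -1/599801604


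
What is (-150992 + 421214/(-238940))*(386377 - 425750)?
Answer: 710258399900931/119470 ≈ 5.9451e+9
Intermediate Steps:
(-150992 + 421214/(-238940))*(386377 - 425750) = (-150992 + 421214*(-1/238940))*(-39373) = (-150992 - 210607/119470)*(-39373) = -18039224847/119470*(-39373) = 710258399900931/119470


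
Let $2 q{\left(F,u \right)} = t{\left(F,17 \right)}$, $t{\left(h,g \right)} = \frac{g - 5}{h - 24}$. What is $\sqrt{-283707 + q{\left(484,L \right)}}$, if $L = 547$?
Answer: $\frac{i \sqrt{15008099610}}{230} \approx 532.64 i$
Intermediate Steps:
$t{\left(h,g \right)} = \frac{-5 + g}{-24 + h}$
$q{\left(F,u \right)} = \frac{6}{-24 + F}$ ($q{\left(F,u \right)} = \frac{\frac{1}{-24 + F} \left(-5 + 17\right)}{2} = \frac{\frac{1}{-24 + F} 12}{2} = \frac{12 \frac{1}{-24 + F}}{2} = \frac{6}{-24 + F}$)
$\sqrt{-283707 + q{\left(484,L \right)}} = \sqrt{-283707 + \frac{6}{-24 + 484}} = \sqrt{-283707 + \frac{6}{460}} = \sqrt{-283707 + 6 \cdot \frac{1}{460}} = \sqrt{-283707 + \frac{3}{230}} = \sqrt{- \frac{65252607}{230}} = \frac{i \sqrt{15008099610}}{230}$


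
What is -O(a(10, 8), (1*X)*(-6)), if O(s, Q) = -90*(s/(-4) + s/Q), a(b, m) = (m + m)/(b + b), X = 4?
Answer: -21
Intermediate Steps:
a(b, m) = m/b (a(b, m) = (2*m)/((2*b)) = (2*m)*(1/(2*b)) = m/b)
O(s, Q) = 45*s/2 - 90*s/Q (O(s, Q) = -90*(s*(-1/4) + s/Q) = -90*(-s/4 + s/Q) = 45*s/2 - 90*s/Q)
-O(a(10, 8), (1*X)*(-6)) = -45*8/10*(-4 + (1*4)*(-6))/(2*((1*4)*(-6))) = -45*8*(1/10)*(-4 + 4*(-6))/(2*(4*(-6))) = -45*4*(-4 - 24)/(2*5*(-24)) = -45*4*(-1)*(-28)/(2*5*24) = -1*21 = -21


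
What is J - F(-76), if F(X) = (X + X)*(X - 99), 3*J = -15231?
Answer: -31677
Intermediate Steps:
J = -5077 (J = (1/3)*(-15231) = -5077)
F(X) = 2*X*(-99 + X) (F(X) = (2*X)*(-99 + X) = 2*X*(-99 + X))
J - F(-76) = -5077 - 2*(-76)*(-99 - 76) = -5077 - 2*(-76)*(-175) = -5077 - 1*26600 = -5077 - 26600 = -31677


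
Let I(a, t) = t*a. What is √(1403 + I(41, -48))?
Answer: I*√565 ≈ 23.77*I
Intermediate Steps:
I(a, t) = a*t
√(1403 + I(41, -48)) = √(1403 + 41*(-48)) = √(1403 - 1968) = √(-565) = I*√565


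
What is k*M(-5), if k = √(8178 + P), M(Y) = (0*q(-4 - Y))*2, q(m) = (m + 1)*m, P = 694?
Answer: 0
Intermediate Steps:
q(m) = m*(1 + m) (q(m) = (1 + m)*m = m*(1 + m))
M(Y) = 0 (M(Y) = (0*((-4 - Y)*(1 + (-4 - Y))))*2 = (0*((-4 - Y)*(-3 - Y)))*2 = 0*2 = 0)
k = 2*√2218 (k = √(8178 + 694) = √8872 = 2*√2218 ≈ 94.191)
k*M(-5) = (2*√2218)*0 = 0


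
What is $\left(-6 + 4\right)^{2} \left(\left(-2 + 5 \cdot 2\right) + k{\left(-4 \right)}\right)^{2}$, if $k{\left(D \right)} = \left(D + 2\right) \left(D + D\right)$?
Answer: $2304$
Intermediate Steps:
$k{\left(D \right)} = 2 D \left(2 + D\right)$ ($k{\left(D \right)} = \left(2 + D\right) 2 D = 2 D \left(2 + D\right)$)
$\left(-6 + 4\right)^{2} \left(\left(-2 + 5 \cdot 2\right) + k{\left(-4 \right)}\right)^{2} = \left(-6 + 4\right)^{2} \left(\left(-2 + 5 \cdot 2\right) + 2 \left(-4\right) \left(2 - 4\right)\right)^{2} = \left(-2\right)^{2} \left(\left(-2 + 10\right) + 2 \left(-4\right) \left(-2\right)\right)^{2} = 4 \left(8 + 16\right)^{2} = 4 \cdot 24^{2} = 4 \cdot 576 = 2304$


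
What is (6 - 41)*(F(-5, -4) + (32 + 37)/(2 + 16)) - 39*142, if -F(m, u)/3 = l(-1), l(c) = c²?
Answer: -33403/6 ≈ -5567.2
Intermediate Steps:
F(m, u) = -3 (F(m, u) = -3*(-1)² = -3*1 = -3)
(6 - 41)*(F(-5, -4) + (32 + 37)/(2 + 16)) - 39*142 = (6 - 41)*(-3 + (32 + 37)/(2 + 16)) - 39*142 = -35*(-3 + 69/18) - 5538 = -35*(-3 + 69*(1/18)) - 5538 = -35*(-3 + 23/6) - 5538 = -35*⅚ - 5538 = -175/6 - 5538 = -33403/6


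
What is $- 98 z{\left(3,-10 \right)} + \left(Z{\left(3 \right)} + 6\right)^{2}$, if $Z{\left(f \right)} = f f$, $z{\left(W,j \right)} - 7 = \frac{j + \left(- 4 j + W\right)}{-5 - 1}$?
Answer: $78$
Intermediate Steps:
$z{\left(W,j \right)} = 7 + \frac{j}{2} - \frac{W}{6}$ ($z{\left(W,j \right)} = 7 + \frac{j + \left(- 4 j + W\right)}{-5 - 1} = 7 + \frac{j + \left(W - 4 j\right)}{-6} = 7 + \left(W - 3 j\right) \left(- \frac{1}{6}\right) = 7 - \left(- \frac{j}{2} + \frac{W}{6}\right) = 7 + \frac{j}{2} - \frac{W}{6}$)
$Z{\left(f \right)} = f^{2}$
$- 98 z{\left(3,-10 \right)} + \left(Z{\left(3 \right)} + 6\right)^{2} = - 98 \left(7 + \frac{1}{2} \left(-10\right) - \frac{1}{2}\right) + \left(3^{2} + 6\right)^{2} = - 98 \left(7 - 5 - \frac{1}{2}\right) + \left(9 + 6\right)^{2} = \left(-98\right) \frac{3}{2} + 15^{2} = -147 + 225 = 78$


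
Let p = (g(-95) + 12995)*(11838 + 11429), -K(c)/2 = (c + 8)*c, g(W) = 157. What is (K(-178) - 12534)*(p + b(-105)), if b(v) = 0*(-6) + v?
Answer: -22355070370866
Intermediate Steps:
b(v) = v (b(v) = 0 + v = v)
K(c) = -2*c*(8 + c) (K(c) = -2*(c + 8)*c = -2*(8 + c)*c = -2*c*(8 + c))
p = 306007584 (p = (157 + 12995)*(11838 + 11429) = 13152*23267 = 306007584)
(K(-178) - 12534)*(p + b(-105)) = (-2*(-178)*(8 - 178) - 12534)*(306007584 - 105) = (-2*(-178)*(-170) - 12534)*306007479 = (-60520 - 12534)*306007479 = -73054*306007479 = -22355070370866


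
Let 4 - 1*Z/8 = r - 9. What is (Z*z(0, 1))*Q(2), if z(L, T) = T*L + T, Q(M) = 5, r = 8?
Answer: 200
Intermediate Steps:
z(L, T) = T + L*T (z(L, T) = L*T + T = T + L*T)
Z = 40 (Z = 32 - 8*(8 - 9) = 32 - 8*(-1) = 32 + 8 = 40)
(Z*z(0, 1))*Q(2) = (40*(1*(1 + 0)))*5 = (40*(1*1))*5 = (40*1)*5 = 40*5 = 200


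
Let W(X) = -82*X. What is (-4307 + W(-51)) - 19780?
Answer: -19905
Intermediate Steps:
(-4307 + W(-51)) - 19780 = (-4307 - 82*(-51)) - 19780 = (-4307 + 4182) - 19780 = -125 - 19780 = -19905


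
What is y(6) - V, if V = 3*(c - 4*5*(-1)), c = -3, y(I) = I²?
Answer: -15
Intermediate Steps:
V = 51 (V = 3*(-3 - 4*5*(-1)) = 3*(-3 - 20*(-1)) = 3*(-3 + 20) = 3*17 = 51)
y(6) - V = 6² - 1*51 = 36 - 51 = -15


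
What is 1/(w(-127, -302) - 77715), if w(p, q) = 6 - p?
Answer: -1/77582 ≈ -1.2890e-5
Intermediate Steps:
1/(w(-127, -302) - 77715) = 1/((6 - 1*(-127)) - 77715) = 1/((6 + 127) - 77715) = 1/(133 - 77715) = 1/(-77582) = -1/77582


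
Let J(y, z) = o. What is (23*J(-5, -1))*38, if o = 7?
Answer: 6118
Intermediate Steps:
J(y, z) = 7
(23*J(-5, -1))*38 = (23*7)*38 = 161*38 = 6118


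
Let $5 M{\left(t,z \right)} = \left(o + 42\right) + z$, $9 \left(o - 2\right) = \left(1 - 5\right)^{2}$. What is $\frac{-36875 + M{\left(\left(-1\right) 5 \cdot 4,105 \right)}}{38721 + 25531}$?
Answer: $- \frac{829009}{1445670} \approx -0.57344$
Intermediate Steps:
$o = \frac{34}{9}$ ($o = 2 + \frac{\left(1 - 5\right)^{2}}{9} = 2 + \frac{\left(-4\right)^{2}}{9} = 2 + \frac{1}{9} \cdot 16 = 2 + \frac{16}{9} = \frac{34}{9} \approx 3.7778$)
$M{\left(t,z \right)} = \frac{412}{45} + \frac{z}{5}$ ($M{\left(t,z \right)} = \frac{\left(\frac{34}{9} + 42\right) + z}{5} = \frac{\frac{412}{9} + z}{5} = \frac{412}{45} + \frac{z}{5}$)
$\frac{-36875 + M{\left(\left(-1\right) 5 \cdot 4,105 \right)}}{38721 + 25531} = \frac{-36875 + \left(\frac{412}{45} + \frac{1}{5} \cdot 105\right)}{38721 + 25531} = \frac{-36875 + \left(\frac{412}{45} + 21\right)}{64252} = \left(-36875 + \frac{1357}{45}\right) \frac{1}{64252} = \left(- \frac{1658018}{45}\right) \frac{1}{64252} = - \frac{829009}{1445670}$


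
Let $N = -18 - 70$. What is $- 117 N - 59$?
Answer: $10237$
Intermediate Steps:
$N = -88$ ($N = -18 - 70 = -88$)
$- 117 N - 59 = \left(-117\right) \left(-88\right) - 59 = 10296 - 59 = 10237$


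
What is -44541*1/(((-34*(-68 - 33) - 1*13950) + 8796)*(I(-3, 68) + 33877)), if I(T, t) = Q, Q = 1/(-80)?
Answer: 89082/116536837 ≈ 0.00076441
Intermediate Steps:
Q = -1/80 ≈ -0.012500
I(T, t) = -1/80
-44541*1/(((-34*(-68 - 33) - 1*13950) + 8796)*(I(-3, 68) + 33877)) = -44541*1/((-1/80 + 33877)*((-34*(-68 - 33) - 1*13950) + 8796)) = -44541*80/(2710159*((-34*(-101) - 13950) + 8796)) = -44541*80/(2710159*((3434 - 13950) + 8796)) = -44541*80/(2710159*(-10516 + 8796)) = -44541/((-1720*2710159/80)) = -44541/(-116536837/2) = -44541*(-2/116536837) = 89082/116536837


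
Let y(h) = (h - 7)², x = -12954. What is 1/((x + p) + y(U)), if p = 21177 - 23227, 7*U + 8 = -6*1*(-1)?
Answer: -49/732595 ≈ -6.6885e-5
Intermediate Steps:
U = -2/7 (U = -8/7 + (-6*1*(-1))/7 = -8/7 + (-6*(-1))/7 = -8/7 + (⅐)*6 = -8/7 + 6/7 = -2/7 ≈ -0.28571)
y(h) = (-7 + h)²
p = -2050
1/((x + p) + y(U)) = 1/((-12954 - 2050) + (-7 - 2/7)²) = 1/(-15004 + (-51/7)²) = 1/(-15004 + 2601/49) = 1/(-732595/49) = -49/732595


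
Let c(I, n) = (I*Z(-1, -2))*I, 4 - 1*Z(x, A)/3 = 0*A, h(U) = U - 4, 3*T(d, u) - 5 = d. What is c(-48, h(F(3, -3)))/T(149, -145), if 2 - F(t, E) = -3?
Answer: 41472/77 ≈ 538.60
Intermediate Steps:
F(t, E) = 5 (F(t, E) = 2 - 1*(-3) = 2 + 3 = 5)
T(d, u) = 5/3 + d/3
h(U) = -4 + U
Z(x, A) = 12 (Z(x, A) = 12 - 0*A = 12 - 3*0 = 12 + 0 = 12)
c(I, n) = 12*I² (c(I, n) = (I*12)*I = (12*I)*I = 12*I²)
c(-48, h(F(3, -3)))/T(149, -145) = (12*(-48)²)/(5/3 + (⅓)*149) = (12*2304)/(5/3 + 149/3) = 27648/(154/3) = 27648*(3/154) = 41472/77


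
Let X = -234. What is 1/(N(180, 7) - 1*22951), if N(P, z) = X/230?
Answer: -115/2639482 ≈ -4.3569e-5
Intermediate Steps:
N(P, z) = -117/115 (N(P, z) = -234/230 = -234*1/230 = -117/115)
1/(N(180, 7) - 1*22951) = 1/(-117/115 - 1*22951) = 1/(-117/115 - 22951) = 1/(-2639482/115) = -115/2639482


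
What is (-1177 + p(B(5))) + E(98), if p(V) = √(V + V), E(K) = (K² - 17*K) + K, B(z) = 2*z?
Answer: 6859 + 2*√5 ≈ 6863.5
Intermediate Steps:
E(K) = K² - 16*K
p(V) = √2*√V (p(V) = √(2*V) = √2*√V)
(-1177 + p(B(5))) + E(98) = (-1177 + √2*√(2*5)) + 98*(-16 + 98) = (-1177 + √2*√10) + 98*82 = (-1177 + 2*√5) + 8036 = 6859 + 2*√5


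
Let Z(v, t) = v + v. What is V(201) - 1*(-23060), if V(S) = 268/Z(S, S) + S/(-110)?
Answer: 7609417/330 ≈ 23059.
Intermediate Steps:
Z(v, t) = 2*v
V(S) = 134/S - S/110 (V(S) = 268/((2*S)) + S/(-110) = 268*(1/(2*S)) + S*(-1/110) = 134/S - S/110)
V(201) - 1*(-23060) = (134/201 - 1/110*201) - 1*(-23060) = (134*(1/201) - 201/110) + 23060 = (⅔ - 201/110) + 23060 = -383/330 + 23060 = 7609417/330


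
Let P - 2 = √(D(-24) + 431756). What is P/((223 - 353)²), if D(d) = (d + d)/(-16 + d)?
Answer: 1/8450 + √10793930/84500 ≈ 0.038999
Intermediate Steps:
D(d) = 2*d/(-16 + d) (D(d) = (2*d)/(-16 + d) = 2*d/(-16 + d))
P = 2 + √10793930/5 (P = 2 + √(2*(-24)/(-16 - 24) + 431756) = 2 + √(2*(-24)/(-40) + 431756) = 2 + √(2*(-24)*(-1/40) + 431756) = 2 + √(6/5 + 431756) = 2 + √(2158786/5) = 2 + √10793930/5 ≈ 659.08)
P/((223 - 353)²) = (2 + √10793930/5)/((223 - 353)²) = (2 + √10793930/5)/((-130)²) = (2 + √10793930/5)/16900 = (2 + √10793930/5)*(1/16900) = 1/8450 + √10793930/84500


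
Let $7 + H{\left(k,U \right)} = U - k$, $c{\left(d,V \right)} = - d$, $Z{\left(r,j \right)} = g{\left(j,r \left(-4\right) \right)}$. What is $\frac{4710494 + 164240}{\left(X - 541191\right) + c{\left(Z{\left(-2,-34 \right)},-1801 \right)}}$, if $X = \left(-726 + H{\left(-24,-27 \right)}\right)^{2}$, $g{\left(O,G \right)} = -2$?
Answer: $\frac{4874734}{507} \approx 9614.9$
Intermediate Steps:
$Z{\left(r,j \right)} = -2$
$H{\left(k,U \right)} = -7 + U - k$ ($H{\left(k,U \right)} = -7 + \left(U - k\right) = -7 + U - k$)
$X = 541696$ ($X = \left(-726 - 10\right)^{2} = \left(-736\right)^{2} = 541696$)
$\frac{4710494 + 164240}{\left(X - 541191\right) + c{\left(Z{\left(-2,-34 \right)},-1801 \right)}} = \frac{4710494 + 164240}{\left(541696 - 541191\right) - -2} = \frac{4874734}{\left(541696 - 541191\right) + 2} = \frac{4874734}{505 + 2} = \frac{4874734}{507}$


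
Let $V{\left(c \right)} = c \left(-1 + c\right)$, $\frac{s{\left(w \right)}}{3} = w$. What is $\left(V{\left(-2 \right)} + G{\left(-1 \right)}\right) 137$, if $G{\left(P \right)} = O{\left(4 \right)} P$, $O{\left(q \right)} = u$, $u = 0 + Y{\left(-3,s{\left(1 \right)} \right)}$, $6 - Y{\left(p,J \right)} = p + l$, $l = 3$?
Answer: $0$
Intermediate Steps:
$s{\left(w \right)} = 3 w$
$Y{\left(p,J \right)} = 3 - p$ ($Y{\left(p,J \right)} = 6 - \left(p + 3\right) = 6 - \left(3 + p\right) = 3 - p$)
$u = 6$ ($u = 0 + \left(3 - -3\right) = 0 + \left(3 + 3\right) = 0 + 6 = 6$)
$O{\left(q \right)} = 6$
$G{\left(P \right)} = 6 P$
$\left(V{\left(-2 \right)} + G{\left(-1 \right)}\right) 137 = \left(- 2 \left(-1 - 2\right) + 6 \left(-1\right)\right) 137 = \left(\left(-2\right) \left(-3\right) - 6\right) 137 = \left(6 - 6\right) 137 = 0 \cdot 137 = 0$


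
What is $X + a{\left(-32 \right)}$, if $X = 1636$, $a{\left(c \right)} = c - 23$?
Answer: $1581$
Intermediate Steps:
$a{\left(c \right)} = -23 + c$
$X + a{\left(-32 \right)} = 1636 - 55 = 1581$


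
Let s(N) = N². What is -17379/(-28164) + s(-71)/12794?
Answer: 60720275/60055036 ≈ 1.0111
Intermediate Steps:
-17379/(-28164) + s(-71)/12794 = -17379/(-28164) + (-71)²/12794 = -17379*(-1/28164) + 5041*(1/12794) = 5793/9388 + 5041/12794 = 60720275/60055036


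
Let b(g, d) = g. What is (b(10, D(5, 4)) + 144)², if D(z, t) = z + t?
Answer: 23716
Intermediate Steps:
D(z, t) = t + z
(b(10, D(5, 4)) + 144)² = (10 + 144)² = 154² = 23716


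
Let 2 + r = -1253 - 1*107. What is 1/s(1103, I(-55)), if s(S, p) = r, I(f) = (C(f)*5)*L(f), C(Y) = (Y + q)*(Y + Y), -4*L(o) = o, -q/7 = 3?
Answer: -1/1362 ≈ -0.00073421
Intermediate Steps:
q = -21 (q = -7*3 = -21)
L(o) = -o/4
C(Y) = 2*Y*(-21 + Y) (C(Y) = (Y - 21)*(Y + Y) = (-21 + Y)*(2*Y) = 2*Y*(-21 + Y))
I(f) = -5*f²*(-21 + f)/2 (I(f) = ((2*f*(-21 + f))*5)*(-f/4) = (10*f*(-21 + f))*(-f/4) = -5*f²*(-21 + f)/2)
r = -1362 (r = -2 + (-1253 - 1*107) = -2 + (-1253 - 107) = -2 - 1360 = -1362)
s(S, p) = -1362
1/s(1103, I(-55)) = 1/(-1362) = -1/1362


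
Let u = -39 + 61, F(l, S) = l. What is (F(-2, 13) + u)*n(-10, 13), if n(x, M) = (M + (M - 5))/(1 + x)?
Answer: -140/3 ≈ -46.667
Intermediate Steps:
n(x, M) = (-5 + 2*M)/(1 + x) (n(x, M) = (M + (-5 + M))/(1 + x) = (-5 + 2*M)/(1 + x))
u = 22
(F(-2, 13) + u)*n(-10, 13) = (-2 + 22)*((-5 + 2*13)/(1 - 10)) = 20*((-5 + 26)/(-9)) = 20*(-1/9*21) = 20*(-7/3) = -140/3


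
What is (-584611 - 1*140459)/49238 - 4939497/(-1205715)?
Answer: -15024210042/1413499885 ≈ -10.629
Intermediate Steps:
(-584611 - 1*140459)/49238 - 4939497/(-1205715) = (-584611 - 140459)*(1/49238) - 4939497*(-1/1205715) = -725070*1/49238 + 1646499/401905 = -362535/24619 + 1646499/401905 = -15024210042/1413499885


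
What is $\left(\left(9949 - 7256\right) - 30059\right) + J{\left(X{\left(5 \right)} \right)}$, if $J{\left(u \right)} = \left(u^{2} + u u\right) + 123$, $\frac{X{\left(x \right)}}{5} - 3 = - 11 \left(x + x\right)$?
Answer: $545207$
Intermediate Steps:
$X{\left(x \right)} = 15 - 110 x$ ($X{\left(x \right)} = 15 + 5 \left(- 11 \left(x + x\right)\right) = 15 + 5 \left(- 11 \cdot 2 x\right) = 15 + 5 \left(- 22 x\right) = 15 - 110 x$)
$J{\left(u \right)} = 123 + 2 u^{2}$ ($J{\left(u \right)} = \left(u^{2} + u^{2}\right) + 123 = 2 u^{2} + 123 = 123 + 2 u^{2}$)
$\left(\left(9949 - 7256\right) - 30059\right) + J{\left(X{\left(5 \right)} \right)} = \left(\left(9949 - 7256\right) - 30059\right) + \left(123 + 2 \left(15 - 550\right)^{2}\right) = \left(2693 - 30059\right) + \left(123 + 2 \left(-535\right)^{2}\right) = -27366 + \left(123 + 2 \cdot 286225\right) = -27366 + \left(123 + 572450\right) = -27366 + 572573 = 545207$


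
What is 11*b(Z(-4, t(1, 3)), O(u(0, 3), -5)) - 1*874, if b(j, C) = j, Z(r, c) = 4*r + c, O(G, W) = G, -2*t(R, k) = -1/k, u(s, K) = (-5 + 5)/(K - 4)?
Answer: -6289/6 ≈ -1048.2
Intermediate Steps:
u(s, K) = 0 (u(s, K) = 0/(-4 + K) = 0)
t(R, k) = 1/(2*k) (t(R, k) = -(-1)/(2*k) = 1/(2*k))
Z(r, c) = c + 4*r
11*b(Z(-4, t(1, 3)), O(u(0, 3), -5)) - 1*874 = 11*((1/2)/3 + 4*(-4)) - 1*874 = 11*((1/2)*(1/3) - 16) - 874 = 11*(1/6 - 16) - 874 = 11*(-95/6) - 874 = -1045/6 - 874 = -6289/6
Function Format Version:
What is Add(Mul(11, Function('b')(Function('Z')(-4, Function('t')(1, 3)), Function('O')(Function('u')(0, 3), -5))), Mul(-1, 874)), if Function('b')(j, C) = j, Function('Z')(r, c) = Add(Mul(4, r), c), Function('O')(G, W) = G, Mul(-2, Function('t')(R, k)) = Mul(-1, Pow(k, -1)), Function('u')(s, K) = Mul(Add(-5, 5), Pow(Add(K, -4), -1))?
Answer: Rational(-6289, 6) ≈ -1048.2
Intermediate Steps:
Function('u')(s, K) = 0 (Function('u')(s, K) = Mul(0, Pow(Add(-4, K), -1)) = 0)
Function('t')(R, k) = Mul(Rational(1, 2), Pow(k, -1)) (Function('t')(R, k) = Mul(Rational(-1, 2), Mul(-1, Pow(k, -1))) = Mul(Rational(1, 2), Pow(k, -1)))
Function('Z')(r, c) = Add(c, Mul(4, r))
Add(Mul(11, Function('b')(Function('Z')(-4, Function('t')(1, 3)), Function('O')(Function('u')(0, 3), -5))), Mul(-1, 874)) = Add(Mul(11, Add(Mul(Rational(1, 2), Pow(3, -1)), Mul(4, -4))), Mul(-1, 874)) = Add(Mul(11, Add(Mul(Rational(1, 2), Rational(1, 3)), -16)), -874) = Add(Mul(11, Add(Rational(1, 6), -16)), -874) = Add(Mul(11, Rational(-95, 6)), -874) = Add(Rational(-1045, 6), -874) = Rational(-6289, 6)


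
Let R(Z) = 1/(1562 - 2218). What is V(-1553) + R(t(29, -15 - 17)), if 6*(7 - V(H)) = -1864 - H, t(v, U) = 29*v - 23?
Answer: 115781/1968 ≈ 58.832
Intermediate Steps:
t(v, U) = -23 + 29*v
R(Z) = -1/656 (R(Z) = 1/(-656) = -1/656)
V(H) = 953/3 + H/6 (V(H) = 7 - (-1864 - H)/6 = 7 + (932/3 + H/6) = 953/3 + H/6)
V(-1553) + R(t(29, -15 - 17)) = (953/3 + (1/6)*(-1553)) - 1/656 = (953/3 - 1553/6) - 1/656 = 353/6 - 1/656 = 115781/1968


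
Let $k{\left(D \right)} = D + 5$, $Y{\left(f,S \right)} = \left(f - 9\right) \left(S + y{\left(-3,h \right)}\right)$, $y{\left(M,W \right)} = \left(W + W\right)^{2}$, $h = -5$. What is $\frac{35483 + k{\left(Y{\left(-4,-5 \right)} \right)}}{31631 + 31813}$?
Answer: $\frac{34253}{63444} \approx 0.53989$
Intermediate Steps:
$y{\left(M,W \right)} = 4 W^{2}$ ($y{\left(M,W \right)} = \left(2 W\right)^{2} = 4 W^{2}$)
$Y{\left(f,S \right)} = \left(-9 + f\right) \left(100 + S\right)$ ($Y{\left(f,S \right)} = \left(f - 9\right) \left(S + 4 \left(-5\right)^{2}\right) = \left(-9 + f\right) \left(S + 4 \cdot 25\right) = \left(-9 + f\right) \left(S + 100\right) = \left(-9 + f\right) \left(100 + S\right)$)
$k{\left(D \right)} = 5 + D$
$\frac{35483 + k{\left(Y{\left(-4,-5 \right)} \right)}}{31631 + 31813} = \frac{35483 + \left(5 - 1235\right)}{31631 + 31813} = \frac{35483 + \left(5 + \left(-900 + 45 - 400 + 20\right)\right)}{63444} = \left(35483 + \left(5 - 1235\right)\right) \frac{1}{63444} = \left(35483 - 1230\right) \frac{1}{63444} = 34253 \cdot \frac{1}{63444} = \frac{34253}{63444}$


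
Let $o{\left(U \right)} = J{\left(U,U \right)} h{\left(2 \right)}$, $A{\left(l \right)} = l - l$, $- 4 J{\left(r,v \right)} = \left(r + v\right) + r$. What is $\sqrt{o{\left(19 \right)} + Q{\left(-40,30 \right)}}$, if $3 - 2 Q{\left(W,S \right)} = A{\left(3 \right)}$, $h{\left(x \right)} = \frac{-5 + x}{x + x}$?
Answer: $\frac{\sqrt{195}}{4} \approx 3.4911$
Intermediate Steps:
$h{\left(x \right)} = \frac{-5 + x}{2 x}$
$J{\left(r,v \right)} = - \frac{r}{2} - \frac{v}{4}$ ($J{\left(r,v \right)} = - \frac{\left(r + v\right) + r}{4} = - \frac{v + 2 r}{4} = - \frac{r}{2} - \frac{v}{4}$)
$A{\left(l \right)} = 0$
$Q{\left(W,S \right)} = \frac{3}{2}$ ($Q{\left(W,S \right)} = \frac{3}{2} - 0 = \frac{3}{2} + 0 = \frac{3}{2}$)
$o{\left(U \right)} = \frac{9 U}{16}$ ($o{\left(U \right)} = \left(- \frac{U}{2} - \frac{U}{4}\right) \frac{-5 + 2}{2 \cdot 2} = - \frac{3 U}{4} \cdot \frac{1}{2} \cdot \frac{1}{2} \left(-3\right) = - \frac{3 U}{4} \left(- \frac{3}{4}\right) = \frac{9 U}{16}$)
$\sqrt{o{\left(19 \right)} + Q{\left(-40,30 \right)}} = \sqrt{\frac{9}{16} \cdot 19 + \frac{3}{2}} = \sqrt{\frac{171}{16} + \frac{3}{2}} = \sqrt{\frac{195}{16}} = \frac{\sqrt{195}}{4}$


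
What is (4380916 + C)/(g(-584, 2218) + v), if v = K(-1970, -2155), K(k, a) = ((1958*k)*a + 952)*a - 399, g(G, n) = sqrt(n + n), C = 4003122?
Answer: -150185066236409347442/320883233067605380310520245 - 16768076*sqrt(1109)/320883233067605380310520245 ≈ -4.6804e-7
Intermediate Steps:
g(G, n) = sqrt(2)*sqrt(n) (g(G, n) = sqrt(2*n) = sqrt(2)*sqrt(n))
K(k, a) = -399 + a*(952 + 1958*a*k) (K(k, a) = (1958*a*k + 952)*a - 399 = (952 + 1958*a*k)*a - 399 = a*(952 + 1958*a*k) - 399 = -399 + a*(952 + 1958*a*k))
v = -17913213923459 (v = -399 + 952*(-2155) + 1958*(-1970)*(-2155)**2 = -399 - 2051560 + 1958*(-1970)*4644025 = -399 - 2051560 - 17913211871500 = -17913213923459)
(4380916 + C)/(g(-584, 2218) + v) = (4380916 + 4003122)/(sqrt(2)*sqrt(2218) - 17913213923459) = 8384038/(2*sqrt(1109) - 17913213923459) = 8384038/(-17913213923459 + 2*sqrt(1109))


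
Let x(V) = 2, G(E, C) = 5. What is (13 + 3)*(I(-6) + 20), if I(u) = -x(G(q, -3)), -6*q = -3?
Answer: 288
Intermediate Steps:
q = ½ (q = -⅙*(-3) = ½ ≈ 0.50000)
I(u) = -2 (I(u) = -1*2 = -2)
(13 + 3)*(I(-6) + 20) = (13 + 3)*(-2 + 20) = 16*18 = 288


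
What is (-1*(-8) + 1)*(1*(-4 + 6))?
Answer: 18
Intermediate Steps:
(-1*(-8) + 1)*(1*(-4 + 6)) = (8 + 1)*(1*2) = 9*2 = 18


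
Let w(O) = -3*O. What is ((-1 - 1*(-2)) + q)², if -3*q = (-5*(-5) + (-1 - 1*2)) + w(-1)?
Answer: 484/9 ≈ 53.778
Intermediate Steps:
q = -25/3 (q = -((-5*(-5) + (-1 - 1*2)) - 3*(-1))/3 = -((25 + (-1 - 2)) + 3)/3 = -((25 - 3) + 3)/3 = -(22 + 3)/3 = -⅓*25 = -25/3 ≈ -8.3333)
((-1 - 1*(-2)) + q)² = ((-1 - 1*(-2)) - 25/3)² = ((-1 + 2) - 25/3)² = (1 - 25/3)² = (-22/3)² = 484/9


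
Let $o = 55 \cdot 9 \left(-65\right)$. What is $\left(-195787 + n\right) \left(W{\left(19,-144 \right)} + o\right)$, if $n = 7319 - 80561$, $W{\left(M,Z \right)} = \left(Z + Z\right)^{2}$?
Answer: $-13658333301$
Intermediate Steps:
$W{\left(M,Z \right)} = 4 Z^{2}$ ($W{\left(M,Z \right)} = \left(2 Z\right)^{2} = 4 Z^{2}$)
$n = -73242$
$o = -32175$ ($o = 495 \left(-65\right) = -32175$)
$\left(-195787 + n\right) \left(W{\left(19,-144 \right)} + o\right) = \left(-195787 - 73242\right) \left(4 \left(-144\right)^{2} - 32175\right) = - 269029 \left(4 \cdot 20736 - 32175\right) = - 269029 \left(82944 - 32175\right) = \left(-269029\right) 50769 = -13658333301$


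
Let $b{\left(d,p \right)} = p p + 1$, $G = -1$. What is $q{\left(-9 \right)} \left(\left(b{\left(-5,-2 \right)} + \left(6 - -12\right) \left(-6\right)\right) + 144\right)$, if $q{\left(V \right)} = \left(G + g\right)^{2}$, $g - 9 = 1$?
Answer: $3321$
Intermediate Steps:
$g = 10$ ($g = 9 + 1 = 10$)
$b{\left(d,p \right)} = 1 + p^{2}$ ($b{\left(d,p \right)} = p^{2} + 1 = 1 + p^{2}$)
$q{\left(V \right)} = 81$ ($q{\left(V \right)} = \left(-1 + 10\right)^{2} = 9^{2} = 81$)
$q{\left(-9 \right)} \left(\left(b{\left(-5,-2 \right)} + \left(6 - -12\right) \left(-6\right)\right) + 144\right) = 81 \left(\left(\left(1 + \left(-2\right)^{2}\right) + \left(6 - -12\right) \left(-6\right)\right) + 144\right) = 81 \left(\left(\left(1 + 4\right) + \left(6 + 12\right) \left(-6\right)\right) + 144\right) = 81 \left(\left(5 + 18 \left(-6\right)\right) + 144\right) = 81 \left(\left(5 - 108\right) + 144\right) = 81 \left(-103 + 144\right) = 81 \cdot 41 = 3321$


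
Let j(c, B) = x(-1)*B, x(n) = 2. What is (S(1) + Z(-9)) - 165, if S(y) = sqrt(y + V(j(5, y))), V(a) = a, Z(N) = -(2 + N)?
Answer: -158 + sqrt(3) ≈ -156.27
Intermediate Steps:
Z(N) = -2 - N
j(c, B) = 2*B
S(y) = sqrt(3)*sqrt(y) (S(y) = sqrt(y + 2*y) = sqrt(3*y) = sqrt(3)*sqrt(y))
(S(1) + Z(-9)) - 165 = (sqrt(3)*sqrt(1) + (-2 - 1*(-9))) - 165 = (sqrt(3)*1 + (-2 + 9)) - 165 = (sqrt(3) + 7) - 165 = (7 + sqrt(3)) - 165 = -158 + sqrt(3)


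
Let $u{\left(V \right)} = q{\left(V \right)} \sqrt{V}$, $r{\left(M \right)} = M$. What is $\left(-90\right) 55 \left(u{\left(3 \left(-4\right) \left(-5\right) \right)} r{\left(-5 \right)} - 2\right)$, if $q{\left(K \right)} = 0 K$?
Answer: $9900$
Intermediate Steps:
$q{\left(K \right)} = 0$
$u{\left(V \right)} = 0$ ($u{\left(V \right)} = 0 \sqrt{V} = 0$)
$\left(-90\right) 55 \left(u{\left(3 \left(-4\right) \left(-5\right) \right)} r{\left(-5 \right)} - 2\right) = \left(-90\right) 55 \left(0 \left(-5\right) - 2\right) = - 4950 \left(0 - 2\right) = \left(-4950\right) \left(-2\right) = 9900$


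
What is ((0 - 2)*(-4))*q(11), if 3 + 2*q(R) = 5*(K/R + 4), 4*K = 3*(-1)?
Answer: 733/11 ≈ 66.636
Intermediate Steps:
K = -3/4 (K = (3*(-1))/4 = (1/4)*(-3) = -3/4 ≈ -0.75000)
q(R) = 17/2 - 15/(8*R) (q(R) = -3/2 + (5*(-3/(4*R) + 4))/2 = -3/2 + (5*(4 - 3/(4*R)))/2 = -3/2 + (20 - 15/(4*R))/2 = -3/2 + (10 - 15/(8*R)) = 17/2 - 15/(8*R))
((0 - 2)*(-4))*q(11) = ((0 - 2)*(-4))*((1/8)*(-15 + 68*11)/11) = (-2*(-4))*((1/8)*(1/11)*(-15 + 748)) = 8*((1/8)*(1/11)*733) = 8*(733/88) = 733/11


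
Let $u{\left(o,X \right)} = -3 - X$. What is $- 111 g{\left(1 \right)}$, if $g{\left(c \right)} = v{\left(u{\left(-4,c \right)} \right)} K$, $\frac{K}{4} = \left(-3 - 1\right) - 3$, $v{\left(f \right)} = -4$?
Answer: $-12432$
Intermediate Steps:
$K = -28$ ($K = 4 \left(\left(-3 - 1\right) - 3\right) = 4 \left(-4 - 3\right) = 4 \left(-7\right) = -28$)
$g{\left(c \right)} = 112$ ($g{\left(c \right)} = \left(-4\right) \left(-28\right) = 112$)
$- 111 g{\left(1 \right)} = \left(-111\right) 112 = -12432$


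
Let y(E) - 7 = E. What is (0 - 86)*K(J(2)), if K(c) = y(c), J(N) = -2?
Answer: -430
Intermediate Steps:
y(E) = 7 + E
K(c) = 7 + c
(0 - 86)*K(J(2)) = (0 - 86)*(7 - 2) = -86*5 = -430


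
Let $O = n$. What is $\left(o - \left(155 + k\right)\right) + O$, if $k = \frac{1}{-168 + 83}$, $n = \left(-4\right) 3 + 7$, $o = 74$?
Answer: $- \frac{7309}{85} \approx -85.988$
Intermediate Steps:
$n = -5$ ($n = -12 + 7 = -5$)
$k = - \frac{1}{85}$ ($k = \frac{1}{-85} = - \frac{1}{85} \approx -0.011765$)
$O = -5$
$\left(o - \left(155 + k\right)\right) + O = \left(74 - \frac{13174}{85}\right) - 5 = - \frac{6884}{85} - 5 = - \frac{7309}{85}$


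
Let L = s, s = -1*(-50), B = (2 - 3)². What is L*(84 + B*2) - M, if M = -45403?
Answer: 49703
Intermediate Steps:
B = 1 (B = (-1)² = 1)
s = 50
L = 50
L*(84 + B*2) - M = 50*(84 + 1*2) - 1*(-45403) = 50*(84 + 2) + 45403 = 50*86 + 45403 = 4300 + 45403 = 49703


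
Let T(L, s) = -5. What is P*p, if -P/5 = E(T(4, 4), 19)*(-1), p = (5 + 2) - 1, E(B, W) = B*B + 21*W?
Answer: 12720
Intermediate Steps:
E(B, W) = B² + 21*W
p = 6 (p = 7 - 1 = 6)
P = 2120 (P = -5*((-5)² + 21*19)*(-1) = -5*(25 + 399)*(-1) = -2120*(-1) = -5*(-424) = 2120)
P*p = 2120*6 = 12720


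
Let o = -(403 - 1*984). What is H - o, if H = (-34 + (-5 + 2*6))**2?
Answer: 148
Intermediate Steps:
o = 581 (o = -(403 - 984) = -1*(-581) = 581)
H = 729 (H = (-34 + (-5 + 12))**2 = (-34 + 7)**2 = (-27)**2 = 729)
H - o = 729 - 1*581 = 729 - 581 = 148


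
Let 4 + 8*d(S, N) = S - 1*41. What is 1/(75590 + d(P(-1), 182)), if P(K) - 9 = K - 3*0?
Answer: 8/604683 ≈ 1.3230e-5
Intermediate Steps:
P(K) = 9 + K (P(K) = 9 + (K - 3*0) = 9 + (K + 0) = 9 + K)
d(S, N) = -45/8 + S/8 (d(S, N) = -½ + (S - 1*41)/8 = -½ + (S - 41)/8 = -½ + (-41 + S)/8 = -½ + (-41/8 + S/8) = -45/8 + S/8)
1/(75590 + d(P(-1), 182)) = 1/(75590 + (-45/8 + (9 - 1)/8)) = 1/(75590 + (-45/8 + (⅛)*8)) = 1/(75590 + (-45/8 + 1)) = 1/(75590 - 37/8) = 1/(604683/8) = 8/604683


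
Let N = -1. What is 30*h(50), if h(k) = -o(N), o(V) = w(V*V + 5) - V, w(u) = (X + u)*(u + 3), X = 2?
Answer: -2190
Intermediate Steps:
w(u) = (2 + u)*(3 + u) (w(u) = (2 + u)*(u + 3) = (2 + u)*(3 + u))
o(V) = 31 + (5 + V²)² - V + 5*V² (o(V) = (6 + (V*V + 5)² + 5*(V*V + 5)) - V = (6 + (V² + 5)² + 5*(V² + 5)) - V = (6 + (5 + V²)² + 5*(5 + V²)) - V = (6 + (5 + V²)² + (25 + 5*V²)) - V = (31 + (5 + V²)² + 5*V²) - V = 31 + (5 + V²)² - V + 5*V²)
h(k) = -73 (h(k) = -(56 + (-1)⁴ - 1*(-1) + 15*(-1)²) = -(56 + 1 + 1 + 15*1) = -(56 + 1 + 1 + 15) = -1*73 = -73)
30*h(50) = 30*(-73) = -2190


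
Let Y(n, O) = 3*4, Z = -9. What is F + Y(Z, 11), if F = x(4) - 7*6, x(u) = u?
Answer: -26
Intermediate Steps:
Y(n, O) = 12
F = -38 (F = 4 - 7*6 = 4 - 42 = -38)
F + Y(Z, 11) = -38 + 12 = -26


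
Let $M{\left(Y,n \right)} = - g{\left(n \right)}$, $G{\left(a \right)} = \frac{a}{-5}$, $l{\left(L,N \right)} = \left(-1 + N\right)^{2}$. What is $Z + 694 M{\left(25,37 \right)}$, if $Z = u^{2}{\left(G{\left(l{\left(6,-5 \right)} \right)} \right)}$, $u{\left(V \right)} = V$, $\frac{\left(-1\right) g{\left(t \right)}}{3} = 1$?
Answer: $\frac{53346}{25} \approx 2133.8$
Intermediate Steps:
$g{\left(t \right)} = -3$ ($g{\left(t \right)} = \left(-3\right) 1 = -3$)
$G{\left(a \right)} = - \frac{a}{5}$ ($G{\left(a \right)} = a \left(- \frac{1}{5}\right) = - \frac{a}{5}$)
$Z = \frac{1296}{25}$ ($Z = \left(- \frac{\left(-1 - 5\right)^{2}}{5}\right)^{2} = \left(- \frac{\left(-6\right)^{2}}{5}\right)^{2} = \left(\left(- \frac{1}{5}\right) 36\right)^{2} = \left(- \frac{36}{5}\right)^{2} = \frac{1296}{25} \approx 51.84$)
$M{\left(Y,n \right)} = 3$ ($M{\left(Y,n \right)} = \left(-1\right) \left(-3\right) = 3$)
$Z + 694 M{\left(25,37 \right)} = \frac{1296}{25} + 694 \cdot 3 = \frac{1296}{25} + 2082 = \frac{53346}{25}$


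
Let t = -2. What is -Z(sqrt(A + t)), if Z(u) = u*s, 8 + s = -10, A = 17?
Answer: 18*sqrt(15) ≈ 69.714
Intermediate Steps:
s = -18 (s = -8 - 10 = -18)
Z(u) = -18*u (Z(u) = u*(-18) = -18*u)
-Z(sqrt(A + t)) = -(-18)*sqrt(17 - 2) = -(-18)*sqrt(15) = 18*sqrt(15)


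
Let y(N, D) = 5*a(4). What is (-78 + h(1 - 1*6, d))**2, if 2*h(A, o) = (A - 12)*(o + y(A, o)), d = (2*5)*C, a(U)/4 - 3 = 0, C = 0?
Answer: 345744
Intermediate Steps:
a(U) = 12 (a(U) = 12 + 4*0 = 12 + 0 = 12)
y(N, D) = 60 (y(N, D) = 5*12 = 60)
d = 0 (d = (2*5)*0 = 10*0 = 0)
h(A, o) = (-12 + A)*(60 + o)/2 (h(A, o) = ((A - 12)*(o + 60))/2 = ((-12 + A)*(60 + o))/2 = (-12 + A)*(60 + o)/2)
(-78 + h(1 - 1*6, d))**2 = (-78 + (-360 - 6*0 + 30*(1 - 1*6) + (1/2)*(1 - 1*6)*0))**2 = (-78 + (-360 + 0 + 30*(1 - 6) + (1/2)*(1 - 6)*0))**2 = (-78 + (-360 + 0 + 30*(-5) + (1/2)*(-5)*0))**2 = (-78 + (-360 + 0 - 150 + 0))**2 = (-78 - 510)**2 = (-588)**2 = 345744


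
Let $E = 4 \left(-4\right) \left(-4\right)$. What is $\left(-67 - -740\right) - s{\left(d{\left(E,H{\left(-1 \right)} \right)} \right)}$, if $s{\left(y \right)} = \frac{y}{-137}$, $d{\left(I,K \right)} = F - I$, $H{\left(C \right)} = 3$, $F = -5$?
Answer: $\frac{92132}{137} \approx 672.5$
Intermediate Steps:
$E = 64$ ($E = \left(-16\right) \left(-4\right) = 64$)
$d{\left(I,K \right)} = -5 - I$
$s{\left(y \right)} = - \frac{y}{137}$ ($s{\left(y \right)} = y \left(- \frac{1}{137}\right) = - \frac{y}{137}$)
$\left(-67 - -740\right) - s{\left(d{\left(E,H{\left(-1 \right)} \right)} \right)} = \left(-67 - -740\right) - - \frac{-5 - 64}{137} = \left(-67 + 740\right) - - \frac{-5 - 64}{137} = 673 - \left(- \frac{1}{137}\right) \left(-69\right) = 673 - \frac{69}{137} = \frac{92132}{137}$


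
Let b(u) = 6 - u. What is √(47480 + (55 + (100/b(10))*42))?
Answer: 3*√5165 ≈ 215.60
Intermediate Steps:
√(47480 + (55 + (100/b(10))*42)) = √(47480 + (55 + (100/(6 - 1*10))*42)) = √(47480 + (55 + (100/(6 - 10))*42)) = √(47480 + (55 + (100/(-4))*42)) = √(47480 + (55 + (100*(-¼))*42)) = √(47480 + (55 - 25*42)) = √(47480 + (55 - 1050)) = √(47480 - 995) = √46485 = 3*√5165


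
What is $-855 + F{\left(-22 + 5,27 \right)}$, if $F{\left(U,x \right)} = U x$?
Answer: $-1314$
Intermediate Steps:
$-855 + F{\left(-22 + 5,27 \right)} = -855 + \left(-22 + 5\right) 27 = -855 - 459 = -1314$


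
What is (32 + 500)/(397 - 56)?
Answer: 532/341 ≈ 1.5601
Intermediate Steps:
(32 + 500)/(397 - 56) = 532/341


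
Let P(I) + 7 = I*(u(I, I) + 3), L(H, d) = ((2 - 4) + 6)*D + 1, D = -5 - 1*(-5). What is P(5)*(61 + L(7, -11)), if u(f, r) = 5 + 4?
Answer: 3286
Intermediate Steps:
u(f, r) = 9
D = 0 (D = -5 + 5 = 0)
L(H, d) = 1 (L(H, d) = ((2 - 4) + 6)*0 + 1 = (-2 + 6)*0 + 1 = 4*0 + 1 = 0 + 1 = 1)
P(I) = -7 + 12*I (P(I) = -7 + I*(9 + 3) = -7 + I*12 = -7 + 12*I)
P(5)*(61 + L(7, -11)) = (-7 + 12*5)*(61 + 1) = (-7 + 60)*62 = 53*62 = 3286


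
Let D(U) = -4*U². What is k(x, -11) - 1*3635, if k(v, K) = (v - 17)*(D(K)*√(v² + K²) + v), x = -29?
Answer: -2301 + 22264*√962 ≈ 6.8824e+5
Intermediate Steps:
k(v, K) = (-17 + v)*(v - 4*K²*√(K² + v²)) (k(v, K) = (v - 17)*((-4*K²)*√(v² + K²) + v) = (-17 + v)*((-4*K²)*√(K² + v²) + v) = (-17 + v)*(-4*K²*√(K² + v²) + v) = (-17 + v)*(v - 4*K²*√(K² + v²)))
k(x, -11) - 1*3635 = ((-29)² - 17*(-29) + 68*(-11)²*√((-11)² + (-29)²) - 4*(-29)*(-11)²*√((-11)² + (-29)²)) - 1*3635 = (841 + 493 + 68*121*√(121 + 841) - 4*(-29)*121*√(121 + 841)) - 3635 = (841 + 493 + 68*121*√962 - 4*(-29)*121*√962) - 3635 = (841 + 493 + 8228*√962 + 14036*√962) - 3635 = (1334 + 22264*√962) - 3635 = -2301 + 22264*√962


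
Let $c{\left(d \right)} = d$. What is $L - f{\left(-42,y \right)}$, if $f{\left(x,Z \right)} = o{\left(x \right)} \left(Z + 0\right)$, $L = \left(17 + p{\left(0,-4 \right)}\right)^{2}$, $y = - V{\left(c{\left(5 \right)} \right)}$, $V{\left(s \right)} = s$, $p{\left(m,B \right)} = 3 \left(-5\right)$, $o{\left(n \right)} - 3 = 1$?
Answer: $24$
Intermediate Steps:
$o{\left(n \right)} = 4$ ($o{\left(n \right)} = 3 + 1 = 4$)
$p{\left(m,B \right)} = -15$
$y = -5$ ($y = \left(-1\right) 5 = -5$)
$L = 4$ ($L = \left(17 - 15\right)^{2} = 2^{2} = 4$)
$f{\left(x,Z \right)} = 4 Z$ ($f{\left(x,Z \right)} = 4 \left(Z + 0\right) = 4 Z$)
$L - f{\left(-42,y \right)} = 4 - 4 \left(-5\right) = 4 - -20 = 4 + 20 = 24$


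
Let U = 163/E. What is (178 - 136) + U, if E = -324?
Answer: 13445/324 ≈ 41.497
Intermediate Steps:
U = -163/324 (U = 163/(-324) = 163*(-1/324) = -163/324 ≈ -0.50309)
(178 - 136) + U = (178 - 136) - 163/324 = 42 - 163/324 = 13445/324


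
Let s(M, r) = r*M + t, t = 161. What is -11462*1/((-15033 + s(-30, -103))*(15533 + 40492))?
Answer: 5731/330043275 ≈ 1.7364e-5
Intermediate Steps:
s(M, r) = 161 + M*r (s(M, r) = r*M + 161 = M*r + 161 = 161 + M*r)
-11462*1/((-15033 + s(-30, -103))*(15533 + 40492)) = -11462*1/((-15033 + (161 - 30*(-103)))*(15533 + 40492)) = -11462*1/(56025*(-15033 + (161 + 3090))) = -11462*1/(56025*(-15033 + 3251)) = -11462/(56025*(-11782)) = -11462/(-660086550) = -11462*(-1/660086550) = 5731/330043275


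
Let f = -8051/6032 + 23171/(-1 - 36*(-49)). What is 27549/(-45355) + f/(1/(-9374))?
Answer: -620800782359649/5608417880 ≈ -1.1069e+5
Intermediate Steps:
f = 125573559/10634416 (f = -8051*1/6032 + 23171/(-1 + 1764) = -8051/6032 + 23171/1763 = 125573559/10634416 ≈ 11.808)
27549/(-45355) + f/(1/(-9374)) = 27549/(-45355) + 125573559/(10634416*(1/(-9374))) = 27549*(-1/45355) + 125573559/(10634416*(-1/9374)) = -27549/45355 + (125573559/10634416)*(-9374) = -27549/45355 - 13687517931/123656 = -620800782359649/5608417880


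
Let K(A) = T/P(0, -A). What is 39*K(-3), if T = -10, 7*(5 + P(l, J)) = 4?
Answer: 2730/31 ≈ 88.064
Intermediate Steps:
P(l, J) = -31/7 (P(l, J) = -5 + (⅐)*4 = -5 + 4/7 = -31/7)
K(A) = 70/31 (K(A) = -10/(-31/7) = -10*(-7/31) = 70/31)
39*K(-3) = 39*(70/31) = 2730/31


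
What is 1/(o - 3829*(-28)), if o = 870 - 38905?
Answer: 1/69177 ≈ 1.4456e-5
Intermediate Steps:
o = -38035
1/(o - 3829*(-28)) = 1/(-38035 - 3829*(-28)) = 1/(-38035 + 107212) = 1/69177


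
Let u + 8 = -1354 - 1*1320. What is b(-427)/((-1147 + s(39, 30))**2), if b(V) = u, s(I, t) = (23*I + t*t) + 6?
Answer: -1341/215168 ≈ -0.0062323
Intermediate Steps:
s(I, t) = 6 + t**2 + 23*I (s(I, t) = (23*I + t**2) + 6 = (t**2 + 23*I) + 6 = 6 + t**2 + 23*I)
u = -2682 (u = -8 + (-1354 - 1*1320) = -8 + (-1354 - 1320) = -8 - 2674 = -2682)
b(V) = -2682
b(-427)/((-1147 + s(39, 30))**2) = -2682/(-1147 + (6 + 30**2 + 23*39))**2 = -2682/(-1147 + (6 + 900 + 897))**2 = -2682/(-1147 + 1803)**2 = -2682/(656**2) = -2682/430336 = -2682*1/430336 = -1341/215168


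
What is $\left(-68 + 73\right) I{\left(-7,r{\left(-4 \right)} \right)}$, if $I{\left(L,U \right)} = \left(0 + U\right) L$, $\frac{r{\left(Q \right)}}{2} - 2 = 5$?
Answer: $-490$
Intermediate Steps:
$r{\left(Q \right)} = 14$ ($r{\left(Q \right)} = 4 + 2 \cdot 5 = 4 + 10 = 14$)
$I{\left(L,U \right)} = L U$ ($I{\left(L,U \right)} = U L = L U$)
$\left(-68 + 73\right) I{\left(-7,r{\left(-4 \right)} \right)} = \left(-68 + 73\right) \left(\left(-7\right) 14\right) = 5 \left(-98\right) = -490$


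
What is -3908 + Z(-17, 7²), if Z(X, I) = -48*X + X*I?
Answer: -3925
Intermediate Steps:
Z(X, I) = -48*X + I*X
-3908 + Z(-17, 7²) = -3908 - 17*(-48 + 7²) = -3908 - 17*(-48 + 49) = -3908 - 17*1 = -3908 - 17 = -3925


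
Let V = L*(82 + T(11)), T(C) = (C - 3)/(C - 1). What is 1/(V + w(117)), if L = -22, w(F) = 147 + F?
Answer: -5/7788 ≈ -0.00064201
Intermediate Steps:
T(C) = (-3 + C)/(-1 + C)
V = -9108/5 (V = -22*(82 + (-3 + 11)/(-1 + 11)) = -22*(82 + 8/10) = -22*(82 + (⅒)*8) = -22*(82 + ⅘) = -22*414/5 = -9108/5 ≈ -1821.6)
1/(V + w(117)) = 1/(-9108/5 + (147 + 117)) = 1/(-9108/5 + 264) = 1/(-7788/5) = -5/7788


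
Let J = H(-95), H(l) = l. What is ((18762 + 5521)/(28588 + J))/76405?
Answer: 3469/311001095 ≈ 1.1154e-5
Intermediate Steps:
J = -95
((18762 + 5521)/(28588 + J))/76405 = ((18762 + 5521)/(28588 - 95))/76405 = (24283/28493)*(1/76405) = 3469/311001095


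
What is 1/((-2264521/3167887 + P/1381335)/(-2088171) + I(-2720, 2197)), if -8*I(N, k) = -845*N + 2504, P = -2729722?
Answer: -9137655020090103795/2628108373281399509838386 ≈ -3.4769e-6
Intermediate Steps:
I(N, k) = -313 + 845*N/8 (I(N, k) = -(-845*N + 2504)/8 = -(2504 - 845*N)/8 = -313 + 845*N/8)
1/((-2264521/3167887 + P/1381335)/(-2088171) + I(-2720, 2197)) = 1/((-2264521/3167887 - 2729722/1381335)/(-2088171) + (-313 + (845/8)*(-2720))) = 1/((-2264521*1/3167887 - 2729722*1/1381335)*(-1/2088171) + (-313 - 287300)) = 1/((-2264521/3167887 - 2729722/1381335)*(-1/2088171) - 287613) = 1/(-11775512952949/4375913189145*(-1/2088171) - 287613) = 1/(11775512952949/9137655020090103795 - 287613) = 1/(-2628108373281399509838386/9137655020090103795) = -9137655020090103795/2628108373281399509838386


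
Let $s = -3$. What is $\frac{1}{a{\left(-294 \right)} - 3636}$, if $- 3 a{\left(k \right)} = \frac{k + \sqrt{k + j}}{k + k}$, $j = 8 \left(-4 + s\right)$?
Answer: $- \frac{808188948}{2938709713111} - \frac{630 i \sqrt{14}}{2938709713111} \approx -0.00027501 - 8.0214 \cdot 10^{-10} i$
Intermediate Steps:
$j = -56$ ($j = 8 \left(-4 - 3\right) = 8 \left(-7\right) = -56$)
$a{\left(k \right)} = - \frac{k + \sqrt{-56 + k}}{6 k}$ ($a{\left(k \right)} = - \frac{\left(k + \sqrt{k - 56}\right) \frac{1}{k + k}}{3} = - \frac{\left(k + \sqrt{-56 + k}\right) \frac{1}{2 k}}{3} = - \frac{\frac{1}{2} \frac{1}{k} \left(k + \sqrt{-56 + k}\right)}{3} = - \frac{k + \sqrt{-56 + k}}{6 k}$)
$\frac{1}{a{\left(-294 \right)} - 3636} = \frac{1}{\frac{\left(-1\right) \left(-294\right) - \sqrt{-56 - 294}}{6 \left(-294\right)} - 3636} = \frac{1}{\frac{1}{6} \left(- \frac{1}{294}\right) \left(294 - \sqrt{-350}\right) - 3636} = \frac{1}{\frac{1}{6} \left(- \frac{1}{294}\right) \left(294 - 5 i \sqrt{14}\right) - 3636} = \frac{1}{\left(- \frac{1}{6} + \frac{5 i \sqrt{14}}{1764}\right) - 3636} = \frac{1}{- \frac{21817}{6} + \frac{5 i \sqrt{14}}{1764}}$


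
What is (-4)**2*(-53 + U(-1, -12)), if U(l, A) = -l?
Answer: -832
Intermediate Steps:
(-4)**2*(-53 + U(-1, -12)) = (-4)**2*(-53 - 1*(-1)) = 16*(-53 + 1) = 16*(-52) = -832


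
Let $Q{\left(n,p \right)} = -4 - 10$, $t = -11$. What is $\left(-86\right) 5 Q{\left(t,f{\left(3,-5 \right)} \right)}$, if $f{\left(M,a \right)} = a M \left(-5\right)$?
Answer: $6020$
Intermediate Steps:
$f{\left(M,a \right)} = - 5 M a$ ($f{\left(M,a \right)} = M a \left(-5\right) = - 5 M a$)
$Q{\left(n,p \right)} = -14$ ($Q{\left(n,p \right)} = -4 - 10 = -14$)
$\left(-86\right) 5 Q{\left(t,f{\left(3,-5 \right)} \right)} = \left(-86\right) 5 \left(-14\right) = \left(-430\right) \left(-14\right) = 6020$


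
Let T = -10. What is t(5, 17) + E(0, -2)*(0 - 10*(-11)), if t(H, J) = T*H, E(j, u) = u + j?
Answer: -270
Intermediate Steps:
E(j, u) = j + u
t(H, J) = -10*H
t(5, 17) + E(0, -2)*(0 - 10*(-11)) = -10*5 + (0 - 2)*(0 - 10*(-11)) = -50 - 2*(0 + 110) = -50 - 2*110 = -50 - 220 = -270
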